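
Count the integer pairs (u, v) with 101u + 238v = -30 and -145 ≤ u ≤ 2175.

gcd(238, 101):
  238 = 2·101 + 36
  101 = 2·36 + 29
  36 = 1·29 + 7
  29 = 4·7 + 1
  7 = 7·1
so gcd(238, 101) = 1.
Back-substitute for Bézout coefficients:
  1 = 29 - 4·7
  ... = 101·(33) + 238·(-14)
Scale by -30: particular solution (-990, 420); reduce u mod 238: (200, -85).
General solution: u = 200 + 238t, v = -85 - 101t for integer t.
-145 ≤ 200 + 238t ≤ 2175 gives t ∈ [-1, 8], which is 10 values.

10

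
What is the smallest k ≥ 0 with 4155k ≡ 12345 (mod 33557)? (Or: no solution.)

13450

gcd(33557, 4155) = 1  (33557 = 8×4155 + 317, 4155 = 13×317 + 34, 317 = 9×34 + 11, 34 = 3×11 + 1, 11 = 11×1).
1 divides 12345, so solutions exist.
Back-substituting, 4155×(2964) + 33557×(-367) = 1.
So 4155×(2964) ≡ 1 (mod 33557); multiply by 12345: k ≡ 36590580 (mod 33557).
Smallest nonnegative: k = 36590580 mod 33557 = 13450.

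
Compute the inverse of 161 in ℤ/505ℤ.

gcd(505, 161):
  505 = 3·161 + 22
  161 = 7·22 + 7
  22 = 3·7 + 1
  7 = 7·1
so gcd(505, 161) = 1.
Back-substitute for Bézout coefficients:
  1 = 22 - 3·7
  ... = 161·(-69) + 505·(22)
So 161·-69 ≡ 1 (mod 505), and -69 mod 505 = 436.

436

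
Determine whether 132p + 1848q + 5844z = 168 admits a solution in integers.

yes

gcd(1848, 132) = 132  (1848 = 14×132).
gcd(132, 5844) = 12.
12 divides 168, so integer solutions exist.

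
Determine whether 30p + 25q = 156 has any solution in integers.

gcd(30, 25) = 5  (30 = 1×25 + 5, 25 = 5×5).
5 does not divide 156 (remainder 1), so no integer solutions.

no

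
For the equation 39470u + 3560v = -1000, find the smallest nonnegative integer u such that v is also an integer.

192

gcd(39470, 3560) = 10  (39470 = 11×3560 + 310, 3560 = 11×310 + 150, 310 = 2×150 + 10, 150 = 15×10).
10 divides -1000, so solutions exist.
Back-substituting, 39470×(23) + 3560×(-255) = 10.
Scale by -1000/10 = -100: (u₀, v₀) = (-2300, 25500).
General solution: u = -2300 + 356t, v = 25500 - 3947t for integer t.
u ≥ 0: smallest is -2300 mod 356 = 192 (at t = 7), with v = -2129.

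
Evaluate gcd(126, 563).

1

gcd(563, 126):
  563 = 4×126 + 59
  126 = 2×59 + 8
  59 = 7×8 + 3
  8 = 2×3 + 2
  3 = 1×2 + 1
  2 = 2×1
so gcd(563, 126) = 1.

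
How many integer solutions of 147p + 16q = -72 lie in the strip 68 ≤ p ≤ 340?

gcd(147, 16) = 1  (147 = 9*16 + 3, 16 = 5*3 + 1, 3 = 3*1).
Back-substituting, 147*(-5) + 16*(46) = 1.
Scale by -72: particular solution (360, -3312); reduce p mod 16: (8, -78).
General solution: p = 8 + 16t, q = -78 - 147t for integer t.
68 ≤ 8 + 16t ≤ 340 gives t ∈ [4, 20], which is 17 values.

17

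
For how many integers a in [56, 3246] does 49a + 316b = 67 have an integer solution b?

10

gcd(316, 49):
  316 = 6·49 + 22
  49 = 2·22 + 5
  22 = 4·5 + 2
  5 = 2·2 + 1
  2 = 2·1
so gcd(316, 49) = 1.
Back-substitute for Bézout coefficients:
  1 = 5 - 2·2
  ... = 49·(129) + 316·(-20)
Scale by 67: particular solution (8643, -1340); reduce a mod 316: (111, -17).
General solution: a = 111 + 316t, b = -17 - 49t for integer t.
56 ≤ 111 + 316t ≤ 3246 gives t ∈ [0, 9], which is 10 values.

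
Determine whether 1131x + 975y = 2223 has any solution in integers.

yes

gcd(1131, 975) = 39.
39 divides 2223, so integer solutions exist.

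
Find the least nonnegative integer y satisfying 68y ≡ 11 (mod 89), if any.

gcd(89, 68):
  89 = 1*68 + 21
  68 = 3*21 + 5
  21 = 4*5 + 1
  5 = 5*1
so gcd(89, 68) = 1.
1 divides 11, so solutions exist.
Back-substitute for Bézout coefficients:
  1 = 21 - 4*5
  ... = 68*(-17) + 89*(13)
So 68*(-17) ≡ 1 (mod 89); multiply by 11: y ≡ -187 (mod 89).
Smallest nonnegative: y = -187 mod 89 = 80.

80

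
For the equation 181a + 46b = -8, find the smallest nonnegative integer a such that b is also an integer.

gcd(181, 46):
  181 = 3·46 + 43
  46 = 1·43 + 3
  43 = 14·3 + 1
  3 = 3·1
so gcd(181, 46) = 1.
1 divides -8, so solutions exist.
Back-substitute for Bézout coefficients:
  1 = 43 - 14·3
  ... = 181·(15) + 46·(-59)
Scale by -8/1 = -8: (a₀, b₀) = (-120, 472).
General solution: a = -120 + 46t, b = 472 - 181t for integer t.
a ≥ 0: smallest is -120 mod 46 = 18 (at t = 3), with b = -71.

18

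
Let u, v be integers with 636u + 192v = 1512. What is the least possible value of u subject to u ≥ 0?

gcd(636, 192):
  636 = 3*192 + 60
  192 = 3*60 + 12
  60 = 5*12
so gcd(636, 192) = 12.
12 divides 1512, so solutions exist.
Back-substitute for Bézout coefficients:
  12 = 192 - 3*60
  ... = 636*(-3) + 192*(10)
Scale by 1512/12 = 126: (u₀, v₀) = (-378, 1260).
General solution: u = -378 + 16t, v = 1260 - 53t for integer t.
u ≥ 0: smallest is -378 mod 16 = 6 (at t = 24), with v = -12.

6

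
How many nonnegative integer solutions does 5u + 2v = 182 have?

19

gcd(5, 2) = 1.
By Bézout, 5·(1) + 2·(-2) = 1.
One solution: (0, 91).
General: u = 0 + 2t, v = 91 - 5t.
u ≥ 0 ⇒ t ≥ 0; v ≥ 0 ⇒ t ≤ 18. So t ∈ [0, 18]: 19 solutions.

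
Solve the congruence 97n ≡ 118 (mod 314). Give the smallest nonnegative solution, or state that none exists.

244

gcd(314, 97):
  314 = 3·97 + 23
  97 = 4·23 + 5
  23 = 4·5 + 3
  5 = 1·3 + 2
  3 = 1·2 + 1
  2 = 2·1
so gcd(314, 97) = 1.
1 divides 118, so solutions exist.
Back-substitute for Bézout coefficients:
  1 = 3 - 1·2
  ... = 97·(-123) + 314·(38)
So 97·(-123) ≡ 1 (mod 314); multiply by 118: n ≡ -14514 (mod 314).
Smallest nonnegative: n = -14514 mod 314 = 244.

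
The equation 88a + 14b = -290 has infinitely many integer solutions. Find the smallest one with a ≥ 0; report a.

gcd(88, 14):
  88 = 6×14 + 4
  14 = 3×4 + 2
  4 = 2×2
so gcd(88, 14) = 2.
2 divides -290, so solutions exist.
Back-substitute for Bézout coefficients:
  2 = 14 - 3×4
  ... = 88×(-3) + 14×(19)
Scale by -290/2 = -145: (a₀, b₀) = (435, -2755).
General solution: a = 435 + 7t, b = -2755 - 44t for integer t.
a ≥ 0: smallest is 435 mod 7 = 1 (at t = -62), with b = -27.

1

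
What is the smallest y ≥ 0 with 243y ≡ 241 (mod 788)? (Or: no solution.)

335

gcd(788, 243) = 1  (788 = 3×243 + 59, 243 = 4×59 + 7, 59 = 8×7 + 3, 7 = 2×3 + 1, 3 = 3×1).
1 divides 241, so solutions exist.
Back-substituting, 243×(227) + 788×(-70) = 1.
So 243×(227) ≡ 1 (mod 788); multiply by 241: y ≡ 54707 (mod 788).
Smallest nonnegative: y = 54707 mod 788 = 335.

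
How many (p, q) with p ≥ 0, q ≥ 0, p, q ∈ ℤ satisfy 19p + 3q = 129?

3

gcd(19, 3):
  19 = 6×3 + 1
  3 = 3×1
so gcd(19, 3) = 1.
Back-substitute for Bézout coefficients:
  1 = 19 - 6×3
  ... = 19×(1) + 3×(-6)
Scale by 129: one solution is (129, -774). Reduce p mod 3: (0, 43).
General: p = 0 + 3t, q = 43 - 19t.
p ≥ 0 ⇒ t ≥ 0; q ≥ 0 ⇒ t ≤ 2. So t ∈ [0, 2]: 3 solutions.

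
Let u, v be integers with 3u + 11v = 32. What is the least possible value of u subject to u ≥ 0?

gcd(11, 3):
  11 = 3*3 + 2
  3 = 1*2 + 1
  2 = 2*1
so gcd(11, 3) = 1.
1 divides 32, so solutions exist.
Back-substitute for Bézout coefficients:
  1 = 3 - 1*2
  ... = 3*(4) + 11*(-1)
Scale by 32/1 = 32: (u₀, v₀) = (128, -32).
General solution: u = 128 + 11t, v = -32 - 3t for integer t.
u ≥ 0: smallest is 128 mod 11 = 7 (at t = -11), with v = 1.

7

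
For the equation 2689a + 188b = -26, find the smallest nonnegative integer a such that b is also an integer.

82

gcd(2689, 188) = 1.
1 divides -26, so solutions exist.
By Bézout, 2689×(33) + 188×(-472) = 1.
Scale by -26/1 = -26: (a₀, b₀) = (-858, 12272).
General solution: a = -858 + 188t, b = 12272 - 2689t for integer t.
a ≥ 0: smallest is -858 mod 188 = 82 (at t = 5), with b = -1173.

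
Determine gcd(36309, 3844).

gcd(36309, 3844):
  36309 = 9*3844 + 1713
  3844 = 2*1713 + 418
  1713 = 4*418 + 41
  418 = 10*41 + 8
  41 = 5*8 + 1
  8 = 8*1
so gcd(36309, 3844) = 1.

1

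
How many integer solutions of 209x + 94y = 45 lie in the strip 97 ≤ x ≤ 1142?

gcd(209, 94):
  209 = 2×94 + 21
  94 = 4×21 + 10
  21 = 2×10 + 1
  10 = 10×1
so gcd(209, 94) = 1.
Back-substitute for Bézout coefficients:
  1 = 21 - 2×10
  ... = 209×(9) + 94×(-20)
Scale by 45: particular solution (405, -900); reduce x mod 94: (29, -64).
General solution: x = 29 + 94t, y = -64 - 209t for integer t.
97 ≤ 29 + 94t ≤ 1142 gives t ∈ [1, 11], which is 11 values.

11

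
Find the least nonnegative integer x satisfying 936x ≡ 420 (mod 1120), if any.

gcd(1120, 936):
  1120 = 1*936 + 184
  936 = 5*184 + 16
  184 = 11*16 + 8
  16 = 2*8
so gcd(1120, 936) = 8.
8 does not divide 420, so the congruence has no solution.

no solution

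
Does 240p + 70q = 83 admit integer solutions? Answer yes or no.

gcd(240, 70):
  240 = 3×70 + 30
  70 = 2×30 + 10
  30 = 3×10
so gcd(240, 70) = 10.
10 does not divide 83 (remainder 3), so no integer solutions.

no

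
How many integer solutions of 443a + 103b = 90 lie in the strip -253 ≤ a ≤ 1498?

gcd(443, 103) = 1  (443 = 4·103 + 31, 103 = 3·31 + 10, 31 = 3·10 + 1, 10 = 10·1).
Back-substituting, 443·(10) + 103·(-43) = 1.
Scale by 90: particular solution (900, -3870); reduce a mod 103: (76, -326).
General solution: a = 76 + 103t, b = -326 - 443t for integer t.
-253 ≤ 76 + 103t ≤ 1498 gives t ∈ [-3, 13], which is 17 values.

17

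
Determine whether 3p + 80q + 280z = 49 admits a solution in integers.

gcd(80, 3) = 1  (80 = 26*3 + 2, 3 = 1*2 + 1, 2 = 2*1).
gcd(1, 280) = 1.
1 divides 49, so integer solutions exist.

yes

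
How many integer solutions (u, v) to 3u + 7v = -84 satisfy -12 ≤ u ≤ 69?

11

gcd(7, 3) = 1.
By Bézout, 3*(-2) + 7*(1) = 1.
Particular solution: (0, -12).
General solution: u = 0 + 7t, v = -12 - 3t for integer t.
-12 ≤ 0 + 7t ≤ 69 gives t ∈ [-1, 9], which is 11 values.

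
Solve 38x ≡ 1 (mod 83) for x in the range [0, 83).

gcd(83, 38) = 1.
By Bézout, 38×(-24) + 83×(11) = 1.
So 38×-24 ≡ 1 (mod 83), and -24 mod 83 = 59.

59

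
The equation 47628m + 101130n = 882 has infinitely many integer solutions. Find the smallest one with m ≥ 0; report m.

gcd(101130, 47628):
  101130 = 2*47628 + 5874
  47628 = 8*5874 + 636
  5874 = 9*636 + 150
  636 = 4*150 + 36
  150 = 4*36 + 6
  36 = 6*6
so gcd(101130, 47628) = 6.
6 divides 882, so solutions exist.
Back-substitute for Bézout coefficients:
  6 = 150 - 4*36
  ... = 47628*(-2703) + 101130*(1273)
Scale by 882/6 = 147: (m₀, n₀) = (-397341, 187131).
General solution: m = -397341 + 16855t, n = 187131 - 7938t for integer t.
m ≥ 0: smallest is -397341 mod 16855 = 7179 (at t = 24), with n = -3381.

7179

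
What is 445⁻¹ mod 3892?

3341

gcd(3892, 445) = 1.
By Bézout, 445·(-551) + 3892·(63) = 1.
So 445·-551 ≡ 1 (mod 3892), and -551 mod 3892 = 3341.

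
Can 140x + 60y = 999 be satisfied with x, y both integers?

no

gcd(140, 60):
  140 = 2*60 + 20
  60 = 3*20
so gcd(140, 60) = 20.
20 does not divide 999 (remainder 19), so no integer solutions.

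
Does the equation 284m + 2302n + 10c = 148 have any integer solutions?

yes

gcd(2302, 284):
  2302 = 8×284 + 30
  284 = 9×30 + 14
  30 = 2×14 + 2
  14 = 7×2
so gcd(2302, 284) = 2.
gcd(2, 10) = 2.
2 divides 148, so integer solutions exist.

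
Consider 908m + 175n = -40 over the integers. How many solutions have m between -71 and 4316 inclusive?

25

gcd(908, 175) = 1  (908 = 5·175 + 33, 175 = 5·33 + 10, 33 = 3·10 + 3, 10 = 3·3 + 1, 3 = 3·1).
Back-substituting, 908·(-53) + 175·(275) = 1.
Scale by -40: particular solution (2120, -11000); reduce m mod 175: (20, -104).
General solution: m = 20 + 175t, n = -104 - 908t for integer t.
-71 ≤ 20 + 175t ≤ 4316 gives t ∈ [0, 24], which is 25 values.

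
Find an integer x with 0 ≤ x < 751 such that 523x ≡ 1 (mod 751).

gcd(751, 523) = 1  (751 = 1×523 + 228, 523 = 2×228 + 67, 228 = 3×67 + 27, 67 = 2×27 + 13, 27 = 2×13 + 1, 13 = 13×1).
Back-substituting, 523×(-56) + 751×(39) = 1.
So 523×-56 ≡ 1 (mod 751), and -56 mod 751 = 695.

695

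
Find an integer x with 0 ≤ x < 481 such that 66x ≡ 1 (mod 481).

gcd(481, 66) = 1.
By Bézout, 66·(-51) + 481·(7) = 1.
So 66·-51 ≡ 1 (mod 481), and -51 mod 481 = 430.

430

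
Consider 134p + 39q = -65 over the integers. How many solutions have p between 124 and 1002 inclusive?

gcd(134, 39):
  134 = 3×39 + 17
  39 = 2×17 + 5
  17 = 3×5 + 2
  5 = 2×2 + 1
  2 = 2×1
so gcd(134, 39) = 1.
Back-substitute for Bézout coefficients:
  1 = 5 - 2×2
  ... = 134×(-16) + 39×(55)
Scale by -65: particular solution (1040, -3575); reduce p mod 39: (26, -91).
General solution: p = 26 + 39t, q = -91 - 134t for integer t.
124 ≤ 26 + 39t ≤ 1002 gives t ∈ [3, 25], which is 23 values.

23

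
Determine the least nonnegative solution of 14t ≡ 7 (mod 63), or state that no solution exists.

gcd(63, 14) = 7  (63 = 4·14 + 7, 14 = 2·7).
7 divides 7, so solutions exist.
Back-substituting, 14·(-4) + 63·(1) = 7.
So 14·(-4) ≡ 7 (mod 63); multiply by 1: t ≡ -4 (mod 9).
Smallest nonnegative: t = -4 mod 9 = 5.

5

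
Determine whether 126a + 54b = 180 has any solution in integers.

gcd(126, 54) = 18  (126 = 2×54 + 18, 54 = 3×18).
18 divides 180, so integer solutions exist.

yes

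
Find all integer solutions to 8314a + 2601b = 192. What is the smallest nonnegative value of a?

gcd(8314, 2601):
  8314 = 3×2601 + 511
  2601 = 5×511 + 46
  511 = 11×46 + 5
  46 = 9×5 + 1
  5 = 5×1
so gcd(8314, 2601) = 1.
1 divides 192, so solutions exist.
Back-substitute for Bézout coefficients:
  1 = 46 - 9×5
  ... = 8314×(-509) + 2601×(1627)
Scale by 192/1 = 192: (a₀, b₀) = (-97728, 312384).
General solution: a = -97728 + 2601t, b = 312384 - 8314t for integer t.
a ≥ 0: smallest is -97728 mod 2601 = 1110 (at t = 38), with b = -3548.

1110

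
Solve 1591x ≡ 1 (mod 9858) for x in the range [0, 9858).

4771

gcd(9858, 1591):
  9858 = 6×1591 + 312
  1591 = 5×312 + 31
  312 = 10×31 + 2
  31 = 15×2 + 1
  2 = 2×1
so gcd(9858, 1591) = 1.
Back-substitute for Bézout coefficients:
  1 = 31 - 15×2
  ... = 1591×(4771) + 9858×(-770)
So 1591×4771 ≡ 1 (mod 9858), and 4771 mod 9858 = 4771.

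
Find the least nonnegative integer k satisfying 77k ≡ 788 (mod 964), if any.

gcd(964, 77) = 1.
1 divides 788, so solutions exist.
By Bézout, 77×(313) + 964×(-25) = 1.
So 77×(313) ≡ 1 (mod 964); multiply by 788: k ≡ 246644 (mod 964).
Smallest nonnegative: k = 246644 mod 964 = 824.

824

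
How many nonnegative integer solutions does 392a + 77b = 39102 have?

gcd(392, 77) = 7.
By Bézout, 392·(1) + 77·(-5) = 7.
One solution: (9, 462).
General: a = 9 + 11t, b = 462 - 56t.
a ≥ 0 ⇒ t ≥ 0; b ≥ 0 ⇒ t ≤ 8. So t ∈ [0, 8]: 9 solutions.

9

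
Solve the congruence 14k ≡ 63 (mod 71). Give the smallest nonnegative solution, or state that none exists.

gcd(71, 14) = 1.
1 divides 63, so solutions exist.
By Bézout, 14×(-5) + 71×(1) = 1.
So 14×(-5) ≡ 1 (mod 71); multiply by 63: k ≡ -315 (mod 71).
Smallest nonnegative: k = -315 mod 71 = 40.

40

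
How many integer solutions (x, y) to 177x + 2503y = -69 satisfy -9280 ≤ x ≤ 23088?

gcd(2503, 177):
  2503 = 14×177 + 25
  177 = 7×25 + 2
  25 = 12×2 + 1
  2 = 2×1
so gcd(2503, 177) = 1.
Back-substitute for Bézout coefficients:
  1 = 25 - 12×2
  ... = 177×(-1202) + 2503×(85)
Scale by -69: particular solution (82938, -5865); reduce x mod 2503: (339, -24).
General solution: x = 339 + 2503t, y = -24 - 177t for integer t.
-9280 ≤ 339 + 2503t ≤ 23088 gives t ∈ [-3, 9], which is 13 values.

13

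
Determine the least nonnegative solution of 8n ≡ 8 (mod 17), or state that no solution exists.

1

gcd(17, 8) = 1  (17 = 2×8 + 1, 8 = 8×1).
1 divides 8, so solutions exist.
Back-substituting, 8×(-2) + 17×(1) = 1.
So 8×(-2) ≡ 1 (mod 17); multiply by 8: n ≡ -16 (mod 17).
Smallest nonnegative: n = -16 mod 17 = 1.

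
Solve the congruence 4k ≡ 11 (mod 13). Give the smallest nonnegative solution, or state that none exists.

6

gcd(13, 4) = 1.
1 divides 11, so solutions exist.
By Bézout, 4*(-3) + 13*(1) = 1.
So 4*(-3) ≡ 1 (mod 13); multiply by 11: k ≡ -33 (mod 13).
Smallest nonnegative: k = -33 mod 13 = 6.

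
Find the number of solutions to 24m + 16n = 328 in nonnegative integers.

7

gcd(24, 16):
  24 = 1*16 + 8
  16 = 2*8
so gcd(24, 16) = 8.
Back-substitute for Bézout coefficients:
  8 = 24 - 1*16
  ... = 24*(1) + 16*(-1)
Scale by 41: one solution is (41, -41). Reduce m mod 2: (1, 19).
General: m = 1 + 2t, n = 19 - 3t.
m ≥ 0 ⇒ t ≥ 0; n ≥ 0 ⇒ t ≤ 6. So t ∈ [0, 6]: 7 solutions.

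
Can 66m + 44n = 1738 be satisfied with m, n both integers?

gcd(66, 44) = 22.
22 divides 1738, so integer solutions exist.

yes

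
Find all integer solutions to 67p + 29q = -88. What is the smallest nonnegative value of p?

16

gcd(67, 29) = 1  (67 = 2×29 + 9, 29 = 3×9 + 2, 9 = 4×2 + 1, 2 = 2×1).
1 divides -88, so solutions exist.
Back-substituting, 67×(13) + 29×(-30) = 1.
Scale by -88/1 = -88: (p₀, q₀) = (-1144, 2640).
General solution: p = -1144 + 29t, q = 2640 - 67t for integer t.
p ≥ 0: smallest is -1144 mod 29 = 16 (at t = 40), with q = -40.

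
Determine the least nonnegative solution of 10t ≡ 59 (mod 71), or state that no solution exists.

13

gcd(71, 10):
  71 = 7·10 + 1
  10 = 10·1
so gcd(71, 10) = 1.
1 divides 59, so solutions exist.
Back-substitute for Bézout coefficients:
  1 = 71 - 7·10
  ... = 10·(-7) + 71·(1)
So 10·(-7) ≡ 1 (mod 71); multiply by 59: t ≡ -413 (mod 71).
Smallest nonnegative: t = -413 mod 71 = 13.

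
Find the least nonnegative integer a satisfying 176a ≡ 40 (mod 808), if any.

gcd(808, 176):
  808 = 4×176 + 104
  176 = 1×104 + 72
  104 = 1×72 + 32
  72 = 2×32 + 8
  32 = 4×8
so gcd(808, 176) = 8.
8 divides 40, so solutions exist.
Back-substitute for Bézout coefficients:
  8 = 72 - 2×32
  ... = 176×(23) + 808×(-5)
So 176×(23) ≡ 8 (mod 808); multiply by 5: a ≡ 115 (mod 101).
Smallest nonnegative: a = 115 mod 101 = 14.

14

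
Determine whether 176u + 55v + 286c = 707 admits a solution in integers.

gcd(176, 55) = 11  (176 = 3·55 + 11, 55 = 5·11).
gcd(11, 286) = 11.
11 does not divide 707 (remainder 3), so no integer solutions.

no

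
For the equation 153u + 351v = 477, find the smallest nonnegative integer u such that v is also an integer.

10

gcd(351, 153) = 9.
9 divides 477, so solutions exist.
By Bézout, 153*(-16) + 351*(7) = 9.
Scale by 477/9 = 53: (u₀, v₀) = (-848, 371).
General solution: u = -848 + 39t, v = 371 - 17t for integer t.
u ≥ 0: smallest is -848 mod 39 = 10 (at t = 22), with v = -3.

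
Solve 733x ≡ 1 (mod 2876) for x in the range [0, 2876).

565

gcd(2876, 733):
  2876 = 3*733 + 677
  733 = 1*677 + 56
  677 = 12*56 + 5
  56 = 11*5 + 1
  5 = 5*1
so gcd(2876, 733) = 1.
Back-substitute for Bézout coefficients:
  1 = 56 - 11*5
  ... = 733*(565) + 2876*(-144)
So 733*565 ≡ 1 (mod 2876), and 565 mod 2876 = 565.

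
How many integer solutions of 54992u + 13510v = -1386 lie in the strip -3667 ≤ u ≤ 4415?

9

gcd(54992, 13510) = 14.
By Bézout, 54992×(-298) + 13510×(1213) = 14.
Particular solution: (552, -2247).
General solution: u = 552 + 965t, v = -2247 - 3928t for integer t.
-3667 ≤ 552 + 965t ≤ 4415 gives t ∈ [-4, 4], which is 9 values.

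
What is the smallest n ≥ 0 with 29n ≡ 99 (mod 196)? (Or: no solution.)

gcd(196, 29) = 1.
1 divides 99, so solutions exist.
By Bézout, 29·(-27) + 196·(4) = 1.
So 29·(-27) ≡ 1 (mod 196); multiply by 99: n ≡ -2673 (mod 196).
Smallest nonnegative: n = -2673 mod 196 = 71.

71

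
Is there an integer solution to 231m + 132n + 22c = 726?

yes

gcd(231, 132) = 33  (231 = 1×132 + 99, 132 = 1×99 + 33, 99 = 3×33).
gcd(33, 22) = 11.
11 divides 726, so integer solutions exist.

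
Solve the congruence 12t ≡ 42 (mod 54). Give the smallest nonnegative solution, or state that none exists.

gcd(54, 12):
  54 = 4·12 + 6
  12 = 2·6
so gcd(54, 12) = 6.
6 divides 42, so solutions exist.
Back-substitute for Bézout coefficients:
  6 = 54 - 4·12
  ... = 12·(-4) + 54·(1)
So 12·(-4) ≡ 6 (mod 54); multiply by 7: t ≡ -28 (mod 9).
Smallest nonnegative: t = -28 mod 9 = 8.

8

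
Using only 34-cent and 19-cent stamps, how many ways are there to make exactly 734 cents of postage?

Need nonnegative integers with 34j + 19k = 734.
gcd(34, 19) = 1, and 34·(-5) + 19·(9) = 1.
So (j₀, k₀) = (-3670, 6606); general j = -3670 + 19t, k = 6606 - 34t.
j ≥ 0 ⇒ t ≥ 194; k ≥ 0 ⇒ t ≤ 194. That's 1 value of t.

1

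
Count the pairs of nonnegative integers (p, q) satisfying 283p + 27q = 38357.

gcd(283, 27):
  283 = 10*27 + 13
  27 = 2*13 + 1
  13 = 13*1
so gcd(283, 27) = 1.
Back-substitute for Bézout coefficients:
  1 = 27 - 2*13
  ... = 283*(-2) + 27*(21)
Scale by 38357: one solution is (-76714, 805497). Reduce p mod 27: (20, 1211).
General: p = 20 + 27t, q = 1211 - 283t.
p ≥ 0 ⇒ t ≥ 0; q ≥ 0 ⇒ t ≤ 4. So t ∈ [0, 4]: 5 solutions.

5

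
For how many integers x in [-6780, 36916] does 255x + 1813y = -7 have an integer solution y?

24

gcd(1813, 255):
  1813 = 7*255 + 28
  255 = 9*28 + 3
  28 = 9*3 + 1
  3 = 3*1
so gcd(1813, 255) = 1.
Back-substitute for Bézout coefficients:
  1 = 28 - 9*3
  ... = 255*(-583) + 1813*(82)
Scale by -7: particular solution (4081, -574); reduce x mod 1813: (455, -64).
General solution: x = 455 + 1813t, y = -64 - 255t for integer t.
-6780 ≤ 455 + 1813t ≤ 36916 gives t ∈ [-3, 20], which is 24 values.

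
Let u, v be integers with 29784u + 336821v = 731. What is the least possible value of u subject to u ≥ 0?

gcd(336821, 29784) = 17.
17 divides 731, so solutions exist.
By Bézout, 29784×(-4761) + 336821×(421) = 17.
Scale by 731/17 = 43: (u₀, v₀) = (-204723, 18103).
General solution: u = -204723 + 19813t, v = 18103 - 1752t for integer t.
u ≥ 0: smallest is -204723 mod 19813 = 13220 (at t = 11), with v = -1169.

13220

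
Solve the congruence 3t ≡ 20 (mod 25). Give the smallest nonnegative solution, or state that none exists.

gcd(25, 3) = 1  (25 = 8*3 + 1, 3 = 3*1).
1 divides 20, so solutions exist.
Back-substituting, 3*(-8) + 25*(1) = 1.
So 3*(-8) ≡ 1 (mod 25); multiply by 20: t ≡ -160 (mod 25).
Smallest nonnegative: t = -160 mod 25 = 15.

15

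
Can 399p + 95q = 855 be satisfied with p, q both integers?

gcd(399, 95) = 19  (399 = 4*95 + 19, 95 = 5*19).
19 divides 855, so integer solutions exist.

yes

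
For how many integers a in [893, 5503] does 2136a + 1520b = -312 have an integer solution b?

24

gcd(2136, 1520) = 8  (2136 = 1·1520 + 616, 1520 = 2·616 + 288, 616 = 2·288 + 40, 288 = 7·40 + 8, 40 = 5·8).
Back-substituting, 2136·(-37) + 1520·(52) = 8.
Scale by -39: particular solution (1443, -2028); reduce a mod 190: (113, -159).
General solution: a = 113 + 190t, b = -159 - 267t for integer t.
893 ≤ 113 + 190t ≤ 5503 gives t ∈ [5, 28], which is 24 values.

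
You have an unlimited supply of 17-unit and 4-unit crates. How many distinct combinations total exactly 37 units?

1

Need nonnegative integers with 17j + 4k = 37.
gcd(17, 4) = 1, and 17·(1) + 4·(-4) = 1.
So (j₀, k₀) = (37, -148); general j = 37 + 4t, k = -148 - 17t.
j ≥ 0 ⇒ t ≥ -9; k ≥ 0 ⇒ t ≤ -9. That's 1 value of t.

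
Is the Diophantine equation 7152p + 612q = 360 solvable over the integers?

gcd(7152, 612) = 12.
12 divides 360, so integer solutions exist.

yes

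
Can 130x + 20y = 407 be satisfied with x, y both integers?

no

gcd(130, 20):
  130 = 6×20 + 10
  20 = 2×10
so gcd(130, 20) = 10.
10 does not divide 407 (remainder 7), so no integer solutions.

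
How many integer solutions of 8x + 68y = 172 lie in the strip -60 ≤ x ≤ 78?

8

gcd(68, 8) = 4  (68 = 8×8 + 4, 8 = 2×4).
Back-substituting, 8×(-8) + 68×(1) = 4.
Scale by 43: particular solution (-344, 43); reduce x mod 17: (13, 1).
General solution: x = 13 + 17t, y = 1 - 2t for integer t.
-60 ≤ 13 + 17t ≤ 78 gives t ∈ [-4, 3], which is 8 values.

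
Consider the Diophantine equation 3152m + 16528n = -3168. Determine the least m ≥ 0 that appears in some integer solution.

408

gcd(16528, 3152) = 16  (16528 = 5*3152 + 768, 3152 = 4*768 + 80, 768 = 9*80 + 48, 80 = 1*48 + 32, 48 = 1*32 + 16, 32 = 2*16).
16 divides -3168, so solutions exist.
Back-substituting, 3152*(-409) + 16528*(78) = 16.
Scale by -3168/16 = -198: (m₀, n₀) = (80982, -15444).
General solution: m = 80982 + 1033t, n = -15444 - 197t for integer t.
m ≥ 0: smallest is 80982 mod 1033 = 408 (at t = -78), with n = -78.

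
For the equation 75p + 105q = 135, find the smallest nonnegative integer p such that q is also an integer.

6

gcd(105, 75):
  105 = 1×75 + 30
  75 = 2×30 + 15
  30 = 2×15
so gcd(105, 75) = 15.
15 divides 135, so solutions exist.
Back-substitute for Bézout coefficients:
  15 = 75 - 2×30
  ... = 75×(3) + 105×(-2)
Scale by 135/15 = 9: (p₀, q₀) = (27, -18).
General solution: p = 27 + 7t, q = -18 - 5t for integer t.
p ≥ 0: smallest is 27 mod 7 = 6 (at t = -3), with q = -3.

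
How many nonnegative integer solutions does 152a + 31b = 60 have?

gcd(152, 31) = 1.
By Bézout, 152×(10) + 31×(-49) = 1.
One solution: (11, -52).
General: a = 11 + 31t, b = -52 - 152t.
a ≥ 0 ⇒ t ≥ 0; b ≥ 0 ⇒ t ≤ -1. So t ∈ [0, -1]: 0 solutions.

0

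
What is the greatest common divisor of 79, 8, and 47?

1

gcd(79, 8) = 1  (79 = 9×8 + 7, 8 = 1×7 + 1, 7 = 7×1).
gcd(1, 47) = 1.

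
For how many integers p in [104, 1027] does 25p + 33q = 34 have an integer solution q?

gcd(33, 25) = 1.
By Bézout, 25·(4) + 33·(-3) = 1.
Particular solution: (4, -2).
General solution: p = 4 + 33t, q = -2 - 25t for integer t.
104 ≤ 4 + 33t ≤ 1027 gives t ∈ [4, 31], which is 28 values.

28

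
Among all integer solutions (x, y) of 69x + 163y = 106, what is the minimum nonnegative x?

148

gcd(163, 69):
  163 = 2·69 + 25
  69 = 2·25 + 19
  25 = 1·19 + 6
  19 = 3·6 + 1
  6 = 6·1
so gcd(163, 69) = 1.
1 divides 106, so solutions exist.
Back-substitute for Bézout coefficients:
  1 = 19 - 3·6
  ... = 69·(26) + 163·(-11)
Scale by 106/1 = 106: (x₀, y₀) = (2756, -1166).
General solution: x = 2756 + 163t, y = -1166 - 69t for integer t.
x ≥ 0: smallest is 2756 mod 163 = 148 (at t = -16), with y = -62.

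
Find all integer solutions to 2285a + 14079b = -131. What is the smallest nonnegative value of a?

gcd(14079, 2285) = 1.
1 divides -131, so solutions exist.
By Bézout, 2285×(992) + 14079×(-161) = 1.
Scale by -131/1 = -131: (a₀, b₀) = (-129952, 21091).
General solution: a = -129952 + 14079t, b = 21091 - 2285t for integer t.
a ≥ 0: smallest is -129952 mod 14079 = 10838 (at t = 10), with b = -1759.

10838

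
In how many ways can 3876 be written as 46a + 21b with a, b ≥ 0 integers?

4

gcd(46, 21) = 1  (46 = 2*21 + 4, 21 = 5*4 + 1, 4 = 4*1).
Back-substituting, 46*(-5) + 21*(11) = 1.
Scale by 3876: one solution is (-19380, 42636). Reduce a mod 21: (3, 178).
General: a = 3 + 21t, b = 178 - 46t.
a ≥ 0 ⇒ t ≥ 0; b ≥ 0 ⇒ t ≤ 3. So t ∈ [0, 3]: 4 solutions.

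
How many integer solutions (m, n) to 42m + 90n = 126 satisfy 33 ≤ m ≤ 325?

gcd(90, 42) = 6.
By Bézout, 42*(-2) + 90*(1) = 6.
Particular solution: (3, 0).
General solution: m = 3 + 15t, n = 0 - 7t for integer t.
33 ≤ 3 + 15t ≤ 325 gives t ∈ [2, 21], which is 20 values.

20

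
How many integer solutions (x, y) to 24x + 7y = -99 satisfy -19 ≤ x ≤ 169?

gcd(24, 7) = 1.
By Bézout, 24*(-2) + 7*(7) = 1.
Particular solution: (2, -21).
General solution: x = 2 + 7t, y = -21 - 24t for integer t.
-19 ≤ 2 + 7t ≤ 169 gives t ∈ [-3, 23], which is 27 values.

27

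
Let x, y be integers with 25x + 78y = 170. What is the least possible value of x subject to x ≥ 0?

gcd(78, 25):
  78 = 3·25 + 3
  25 = 8·3 + 1
  3 = 3·1
so gcd(78, 25) = 1.
1 divides 170, so solutions exist.
Back-substitute for Bézout coefficients:
  1 = 25 - 8·3
  ... = 25·(25) + 78·(-8)
Scale by 170/1 = 170: (x₀, y₀) = (4250, -1360).
General solution: x = 4250 + 78t, y = -1360 - 25t for integer t.
x ≥ 0: smallest is 4250 mod 78 = 38 (at t = -54), with y = -10.

38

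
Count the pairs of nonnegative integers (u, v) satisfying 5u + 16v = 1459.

gcd(16, 5) = 1.
By Bézout, 5*(-3) + 16*(1) = 1.
One solution: (7, 89).
General: u = 7 + 16t, v = 89 - 5t.
u ≥ 0 ⇒ t ≥ 0; v ≥ 0 ⇒ t ≤ 17. So t ∈ [0, 17]: 18 solutions.

18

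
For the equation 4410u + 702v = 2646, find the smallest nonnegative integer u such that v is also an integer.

gcd(4410, 702):
  4410 = 6×702 + 198
  702 = 3×198 + 108
  198 = 1×108 + 90
  108 = 1×90 + 18
  90 = 5×18
so gcd(4410, 702) = 18.
18 divides 2646, so solutions exist.
Back-substitute for Bézout coefficients:
  18 = 108 - 1×90
  ... = 4410×(-7) + 702×(44)
Scale by 2646/18 = 147: (u₀, v₀) = (-1029, 6468).
General solution: u = -1029 + 39t, v = 6468 - 245t for integer t.
u ≥ 0: smallest is -1029 mod 39 = 24 (at t = 27), with v = -147.

24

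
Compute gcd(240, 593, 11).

gcd(593, 240) = 1  (593 = 2*240 + 113, 240 = 2*113 + 14, 113 = 8*14 + 1, 14 = 14*1).
gcd(1, 11) = 1.

1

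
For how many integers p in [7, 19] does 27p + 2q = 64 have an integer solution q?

gcd(27, 2) = 1  (27 = 13×2 + 1, 2 = 2×1).
Back-substituting, 27×(1) + 2×(-13) = 1.
Scale by 64: particular solution (64, -832); reduce p mod 2: (0, 32).
General solution: p = 0 + 2t, q = 32 - 27t for integer t.
7 ≤ 0 + 2t ≤ 19 gives t ∈ [4, 9], which is 6 values.

6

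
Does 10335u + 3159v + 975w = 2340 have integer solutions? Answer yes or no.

gcd(10335, 3159) = 39.
gcd(39, 975) = 39.
39 divides 2340, so integer solutions exist.

yes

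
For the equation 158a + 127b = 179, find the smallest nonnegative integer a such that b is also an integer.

100

gcd(158, 127) = 1.
1 divides 179, so solutions exist.
By Bézout, 158*(41) + 127*(-51) = 1.
Scale by 179/1 = 179: (a₀, b₀) = (7339, -9129).
General solution: a = 7339 + 127t, b = -9129 - 158t for integer t.
a ≥ 0: smallest is 7339 mod 127 = 100 (at t = -57), with b = -123.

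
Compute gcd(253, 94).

1

gcd(253, 94):
  253 = 2*94 + 65
  94 = 1*65 + 29
  65 = 2*29 + 7
  29 = 4*7 + 1
  7 = 7*1
so gcd(253, 94) = 1.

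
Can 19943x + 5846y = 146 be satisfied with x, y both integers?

no

gcd(19943, 5846) = 37.
37 does not divide 146 (remainder 35), so no integer solutions.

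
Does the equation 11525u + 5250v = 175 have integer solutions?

yes

gcd(11525, 5250):
  11525 = 2*5250 + 1025
  5250 = 5*1025 + 125
  1025 = 8*125 + 25
  125 = 5*25
so gcd(11525, 5250) = 25.
25 divides 175, so integer solutions exist.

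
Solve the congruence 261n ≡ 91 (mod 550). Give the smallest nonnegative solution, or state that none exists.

gcd(550, 261):
  550 = 2×261 + 28
  261 = 9×28 + 9
  28 = 3×9 + 1
  9 = 9×1
so gcd(550, 261) = 1.
1 divides 91, so solutions exist.
Back-substitute for Bézout coefficients:
  1 = 28 - 3×9
  ... = 261×(-59) + 550×(28)
So 261×(-59) ≡ 1 (mod 550); multiply by 91: n ≡ -5369 (mod 550).
Smallest nonnegative: n = -5369 mod 550 = 131.

131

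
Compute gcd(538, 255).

1

gcd(538, 255):
  538 = 2*255 + 28
  255 = 9*28 + 3
  28 = 9*3 + 1
  3 = 3*1
so gcd(538, 255) = 1.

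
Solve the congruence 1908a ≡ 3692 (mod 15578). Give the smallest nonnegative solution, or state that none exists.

gcd(15578, 1908):
  15578 = 8·1908 + 314
  1908 = 6·314 + 24
  314 = 13·24 + 2
  24 = 12·2
so gcd(15578, 1908) = 2.
2 divides 3692, so solutions exist.
Back-substitute for Bézout coefficients:
  2 = 314 - 13·24
  ... = 1908·(-645) + 15578·(79)
So 1908·(-645) ≡ 2 (mod 15578); multiply by 1846: a ≡ -1190670 (mod 7789).
Smallest nonnegative: a = -1190670 mod 7789 = 1047.

1047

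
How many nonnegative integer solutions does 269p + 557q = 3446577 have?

gcd(557, 269) = 1  (557 = 2×269 + 19, 269 = 14×19 + 3, 19 = 6×3 + 1, 3 = 3×1).
Back-substituting, 269×(-176) + 557×(85) = 1.
Scale by 3446577: one solution is (-606597552, 292959045). Reduce p mod 557: (513, 5940).
General: p = 513 + 557t, q = 5940 - 269t.
p ≥ 0 ⇒ t ≥ 0; q ≥ 0 ⇒ t ≤ 22. So t ∈ [0, 22]: 23 solutions.

23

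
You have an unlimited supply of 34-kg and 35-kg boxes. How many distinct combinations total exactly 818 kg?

Need nonnegative integers with 34j + 35k = 818.
gcd(34, 35) = 1, and 34·(-1) + 35·(1) = 1.
So (j₀, k₀) = (-818, 818); general j = -818 + 35t, k = 818 - 34t.
j ≥ 0 ⇒ t ≥ 24; k ≥ 0 ⇒ t ≤ 24. That's 1 value of t.

1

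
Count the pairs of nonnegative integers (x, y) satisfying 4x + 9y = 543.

gcd(9, 4) = 1  (9 = 2·4 + 1, 4 = 4·1).
Back-substituting, 4·(-2) + 9·(1) = 1.
Scale by 543: one solution is (-1086, 543). Reduce x mod 9: (3, 59).
General: x = 3 + 9t, y = 59 - 4t.
x ≥ 0 ⇒ t ≥ 0; y ≥ 0 ⇒ t ≤ 14. So t ∈ [0, 14]: 15 solutions.

15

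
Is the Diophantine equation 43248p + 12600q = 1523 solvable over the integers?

no

gcd(43248, 12600) = 24.
24 does not divide 1523 (remainder 11), so no integer solutions.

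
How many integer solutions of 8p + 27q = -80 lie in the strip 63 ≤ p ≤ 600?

20

gcd(27, 8) = 1  (27 = 3×8 + 3, 8 = 2×3 + 2, 3 = 1×2 + 1, 2 = 2×1).
Back-substituting, 8×(-10) + 27×(3) = 1.
Scale by -80: particular solution (800, -240); reduce p mod 27: (17, -8).
General solution: p = 17 + 27t, q = -8 - 8t for integer t.
63 ≤ 17 + 27t ≤ 600 gives t ∈ [2, 21], which is 20 values.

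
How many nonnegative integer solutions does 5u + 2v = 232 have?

gcd(5, 2) = 1  (5 = 2×2 + 1, 2 = 2×1).
Back-substituting, 5×(1) + 2×(-2) = 1.
Scale by 232: one solution is (232, -464). Reduce u mod 2: (0, 116).
General: u = 0 + 2t, v = 116 - 5t.
u ≥ 0 ⇒ t ≥ 0; v ≥ 0 ⇒ t ≤ 23. So t ∈ [0, 23]: 24 solutions.

24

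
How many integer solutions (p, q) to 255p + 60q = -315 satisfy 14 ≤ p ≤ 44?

gcd(255, 60):
  255 = 4×60 + 15
  60 = 4×15
so gcd(255, 60) = 15.
Back-substitute for Bézout coefficients:
  15 = 255 - 4×60
  ... = 255×(1) + 60×(-4)
Scale by -21: particular solution (-21, 84); reduce p mod 4: (3, -18).
General solution: p = 3 + 4t, q = -18 - 17t for integer t.
14 ≤ 3 + 4t ≤ 44 gives t ∈ [3, 10], which is 8 values.

8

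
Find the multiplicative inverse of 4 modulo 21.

gcd(21, 4):
  21 = 5·4 + 1
  4 = 4·1
so gcd(21, 4) = 1.
Back-substitute for Bézout coefficients:
  1 = 21 - 5·4
  ... = 4·(-5) + 21·(1)
So 4·-5 ≡ 1 (mod 21), and -5 mod 21 = 16.

16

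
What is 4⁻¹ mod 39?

10

gcd(39, 4) = 1  (39 = 9×4 + 3, 4 = 1×3 + 1, 3 = 3×1).
Back-substituting, 4×(10) + 39×(-1) = 1.
So 4×10 ≡ 1 (mod 39), and 10 mod 39 = 10.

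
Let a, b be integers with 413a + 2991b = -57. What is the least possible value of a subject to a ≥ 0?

gcd(2991, 413) = 1.
1 divides -57, so solutions exist.
By Bézout, 413·(-688) + 2991·(95) = 1.
Scale by -57/1 = -57: (a₀, b₀) = (39216, -5415).
General solution: a = 39216 + 2991t, b = -5415 - 413t for integer t.
a ≥ 0: smallest is 39216 mod 2991 = 333 (at t = -13), with b = -46.

333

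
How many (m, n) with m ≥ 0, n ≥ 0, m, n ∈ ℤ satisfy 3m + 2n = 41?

7

gcd(3, 2) = 1  (3 = 1*2 + 1, 2 = 2*1).
Back-substituting, 3*(1) + 2*(-1) = 1.
Scale by 41: one solution is (41, -41). Reduce m mod 2: (1, 19).
General: m = 1 + 2t, n = 19 - 3t.
m ≥ 0 ⇒ t ≥ 0; n ≥ 0 ⇒ t ≤ 6. So t ∈ [0, 6]: 7 solutions.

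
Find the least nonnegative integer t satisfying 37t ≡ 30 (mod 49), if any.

gcd(49, 37) = 1  (49 = 1*37 + 12, 37 = 3*12 + 1, 12 = 12*1).
1 divides 30, so solutions exist.
Back-substituting, 37*(4) + 49*(-3) = 1.
So 37*(4) ≡ 1 (mod 49); multiply by 30: t ≡ 120 (mod 49).
Smallest nonnegative: t = 120 mod 49 = 22.

22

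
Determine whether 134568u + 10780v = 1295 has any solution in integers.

gcd(134568, 10780):
  134568 = 12·10780 + 5208
  10780 = 2·5208 + 364
  5208 = 14·364 + 112
  364 = 3·112 + 28
  112 = 4·28
so gcd(134568, 10780) = 28.
28 does not divide 1295 (remainder 7), so no integer solutions.

no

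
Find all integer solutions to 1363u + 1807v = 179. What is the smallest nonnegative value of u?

606

gcd(1807, 1363) = 1  (1807 = 1×1363 + 444, 1363 = 3×444 + 31, 444 = 14×31 + 10, 31 = 3×10 + 1, 10 = 10×1).
1 divides 179, so solutions exist.
Back-substituting, 1363×(175) + 1807×(-132) = 1.
Scale by 179/1 = 179: (u₀, v₀) = (31325, -23628).
General solution: u = 31325 + 1807t, v = -23628 - 1363t for integer t.
u ≥ 0: smallest is 31325 mod 1807 = 606 (at t = -17), with v = -457.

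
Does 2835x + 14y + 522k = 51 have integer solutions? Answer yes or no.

yes

gcd(2835, 14) = 7.
gcd(7, 522) = 1.
1 divides 51, so integer solutions exist.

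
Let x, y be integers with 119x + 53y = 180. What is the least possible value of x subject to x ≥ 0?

gcd(119, 53):
  119 = 2·53 + 13
  53 = 4·13 + 1
  13 = 13·1
so gcd(119, 53) = 1.
1 divides 180, so solutions exist.
Back-substitute for Bézout coefficients:
  1 = 53 - 4·13
  ... = 119·(-4) + 53·(9)
Scale by 180/1 = 180: (x₀, y₀) = (-720, 1620).
General solution: x = -720 + 53t, y = 1620 - 119t for integer t.
x ≥ 0: smallest is -720 mod 53 = 22 (at t = 14), with y = -46.

22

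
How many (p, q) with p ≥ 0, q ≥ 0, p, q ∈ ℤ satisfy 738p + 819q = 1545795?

gcd(819, 738) = 9.
By Bézout, 738×(10) + 819×(-9) = 9.
One solution: (16, 1873).
General: p = 16 + 91t, q = 1873 - 82t.
p ≥ 0 ⇒ t ≥ 0; q ≥ 0 ⇒ t ≤ 22. So t ∈ [0, 22]: 23 solutions.

23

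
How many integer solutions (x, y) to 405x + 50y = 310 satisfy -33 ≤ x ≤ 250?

28

gcd(405, 50) = 5  (405 = 8*50 + 5, 50 = 10*5).
Back-substituting, 405*(1) + 50*(-8) = 5.
Scale by 62: particular solution (62, -496); reduce x mod 10: (2, -10).
General solution: x = 2 + 10t, y = -10 - 81t for integer t.
-33 ≤ 2 + 10t ≤ 250 gives t ∈ [-3, 24], which is 28 values.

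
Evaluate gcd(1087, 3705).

1

gcd(3705, 1087):
  3705 = 3*1087 + 444
  1087 = 2*444 + 199
  444 = 2*199 + 46
  199 = 4*46 + 15
  46 = 3*15 + 1
  15 = 15*1
so gcd(3705, 1087) = 1.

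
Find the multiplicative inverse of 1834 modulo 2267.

gcd(2267, 1834) = 1.
By Bézout, 1834×(-1089) + 2267×(881) = 1.
So 1834×-1089 ≡ 1 (mod 2267), and -1089 mod 2267 = 1178.

1178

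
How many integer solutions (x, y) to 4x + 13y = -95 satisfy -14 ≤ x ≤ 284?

gcd(13, 4) = 1  (13 = 3*4 + 1, 4 = 4*1).
Back-substituting, 4*(-3) + 13*(1) = 1.
Scale by -95: particular solution (285, -95); reduce x mod 13: (12, -11).
General solution: x = 12 + 13t, y = -11 - 4t for integer t.
-14 ≤ 12 + 13t ≤ 284 gives t ∈ [-2, 20], which is 23 values.

23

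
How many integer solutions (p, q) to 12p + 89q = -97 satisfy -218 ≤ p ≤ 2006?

25

gcd(89, 12) = 1.
By Bézout, 12*(-37) + 89*(5) = 1.
Particular solution: (29, -5).
General solution: p = 29 + 89t, q = -5 - 12t for integer t.
-218 ≤ 29 + 89t ≤ 2006 gives t ∈ [-2, 22], which is 25 values.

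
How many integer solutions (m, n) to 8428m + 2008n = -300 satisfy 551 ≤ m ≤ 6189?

gcd(8428, 2008) = 4.
By Bézout, 8428*(71) + 2008*(-298) = 4.
Particular solution: (197, -827).
General solution: m = 197 + 502t, n = -827 - 2107t for integer t.
551 ≤ 197 + 502t ≤ 6189 gives t ∈ [1, 11], which is 11 values.

11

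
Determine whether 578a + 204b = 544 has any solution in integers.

yes

gcd(578, 204) = 34  (578 = 2·204 + 170, 204 = 1·170 + 34, 170 = 5·34).
34 divides 544, so integer solutions exist.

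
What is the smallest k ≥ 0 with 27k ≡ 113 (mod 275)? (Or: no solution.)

gcd(275, 27) = 1.
1 divides 113, so solutions exist.
By Bézout, 27*(-112) + 275*(11) = 1.
So 27*(-112) ≡ 1 (mod 275); multiply by 113: k ≡ -12656 (mod 275).
Smallest nonnegative: k = -12656 mod 275 = 269.

269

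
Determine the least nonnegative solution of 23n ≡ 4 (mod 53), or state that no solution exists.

gcd(53, 23) = 1  (53 = 2*23 + 7, 23 = 3*7 + 2, 7 = 3*2 + 1, 2 = 2*1).
1 divides 4, so solutions exist.
Back-substituting, 23*(-23) + 53*(10) = 1.
So 23*(-23) ≡ 1 (mod 53); multiply by 4: n ≡ -92 (mod 53).
Smallest nonnegative: n = -92 mod 53 = 14.

14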